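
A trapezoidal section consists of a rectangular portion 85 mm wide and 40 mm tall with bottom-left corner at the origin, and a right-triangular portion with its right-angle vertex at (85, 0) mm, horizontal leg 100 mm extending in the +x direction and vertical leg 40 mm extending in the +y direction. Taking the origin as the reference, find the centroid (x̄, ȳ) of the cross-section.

x̄ = 70.59 mm, ȳ = 17.53 mm

rectangular portion: A = 85 × 40 = 3400.00, centroid at (42.50, 20.00).
triangular portion: A = ½·100·40 = 2000.00, centroid at (118.33, 13.33).
ΣA = 5400.00 mm², ΣAx̄ = 381166.67 mm³, ΣAȳ = 94666.67 mm³.
x̄ = 381166.67/5400.00 = 70.59 mm; ȳ = 94666.67/5400.00 = 17.53 mm.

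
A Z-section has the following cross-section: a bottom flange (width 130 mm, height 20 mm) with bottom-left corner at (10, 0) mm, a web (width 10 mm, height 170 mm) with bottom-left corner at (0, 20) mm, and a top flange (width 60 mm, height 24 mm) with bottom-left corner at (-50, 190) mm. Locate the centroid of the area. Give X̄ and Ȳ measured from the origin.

bottom flange: A = 130 × 20 = 2600.00, centroid at (75.00, 10.00).
web: A = 10 × 170 = 1700.00, centroid at (5.00, 105.00).
top flange: A = 60 × 24 = 1440.00, centroid at (-20.00, 202.00).
ΣA = 5740.00 mm², ΣAX̄ = 174700.00 mm³, ΣAȲ = 495380.00 mm³.
X̄ = 174700.00/5740.00 = 30.44 mm; Ȳ = 495380.00/5740.00 = 86.30 mm.

X̄ = 30.44 mm, Ȳ = 86.30 mm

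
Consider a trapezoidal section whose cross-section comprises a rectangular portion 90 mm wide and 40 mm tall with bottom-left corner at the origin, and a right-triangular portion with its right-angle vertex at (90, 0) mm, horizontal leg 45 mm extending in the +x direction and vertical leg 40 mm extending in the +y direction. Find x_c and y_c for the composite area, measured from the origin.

x_c = 57.00 mm, y_c = 18.67 mm

rectangular portion: A = 90 × 40 = 3600.00, centroid at (45.00, 20.00).
triangular portion: A = ½·45·40 = 900.00, centroid at (105.00, 13.33).
ΣA = 4500.00 mm², ΣAx_c = 256500.00 mm³, ΣAy_c = 84000.00 mm³.
x_c = 256500.00/4500.00 = 57.00 mm; y_c = 84000.00/4500.00 = 18.67 mm.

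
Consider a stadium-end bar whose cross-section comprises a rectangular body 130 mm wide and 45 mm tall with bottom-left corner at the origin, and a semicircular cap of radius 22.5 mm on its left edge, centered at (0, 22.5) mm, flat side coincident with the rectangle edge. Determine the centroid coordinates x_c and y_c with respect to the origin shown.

x_c = 56.08 mm, y_c = 22.50 mm

rectangular body: A = 130 × 45 = 5850.00, centroid at (65.00, 22.50).
semicircular end: A = ½π·22.5² = 795.22, centroid at (-9.55, 22.50).
ΣA = 6645.22 mm², ΣAx_c = 372656.25 mm³, ΣAy_c = 149517.35 mm³.
x_c = 372656.25/6645.22 = 56.08 mm; y_c = 149517.35/6645.22 = 22.50 mm.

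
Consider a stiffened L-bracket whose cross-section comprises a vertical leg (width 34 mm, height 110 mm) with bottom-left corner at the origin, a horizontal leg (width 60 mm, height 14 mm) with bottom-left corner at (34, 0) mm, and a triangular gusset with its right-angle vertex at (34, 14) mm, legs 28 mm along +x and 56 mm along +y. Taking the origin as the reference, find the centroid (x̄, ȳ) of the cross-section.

Part | A | x̄ᵢ | ȳᵢ | A·x̄ᵢ | A·ȳᵢ
vertical leg | 3740.00 | 17.00 | 55.00 | 63580.00 | 205700.00
horizontal leg | 840.00 | 64.00 | 7.00 | 53760.00 | 5880.00
gusset | 784.00 | 43.33 | 32.67 | 33973.33 | 25610.67
Σ | 5364.00 |  |  | 151313.33 | 237190.67
x̄ = 151313.33 / 5364.00 = 28.21 mm
ȳ = 237190.67 / 5364.00 = 44.22 mm

x̄ = 28.21 mm, ȳ = 44.22 mm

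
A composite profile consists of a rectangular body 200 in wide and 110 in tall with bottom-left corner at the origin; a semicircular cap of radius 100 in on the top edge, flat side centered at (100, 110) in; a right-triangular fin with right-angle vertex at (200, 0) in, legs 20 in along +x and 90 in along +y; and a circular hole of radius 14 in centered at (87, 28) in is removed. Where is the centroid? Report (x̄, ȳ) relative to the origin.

Part | A | x̄ᵢ | ȳᵢ | A·x̄ᵢ | A·ȳᵢ
rectangular body | 22000.00 | 100.00 | 55.00 | 2200000.00 | 1210000.00
semicircular top | 15707.96 | 100.00 | 152.44 | 1570796.33 | 2394542.63
triangular fin | 900.00 | 206.67 | 30.00 | 186000.00 | 27000.00
hole | -615.75 | 87.00 | 28.00 | -53570.44 | -17241.06
Σ | 37992.21 |  |  | 3903225.89 | 3614301.57
x̄ = 3903225.89 / 37992.21 = 102.74 in
ȳ = 3614301.57 / 37992.21 = 95.13 in

x̄ = 102.74 in, ȳ = 95.13 in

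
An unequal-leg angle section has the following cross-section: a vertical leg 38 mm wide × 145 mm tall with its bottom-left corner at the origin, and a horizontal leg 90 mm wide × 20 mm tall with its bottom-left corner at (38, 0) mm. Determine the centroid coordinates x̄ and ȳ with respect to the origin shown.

x̄ = 34.76 mm, ȳ = 57.11 mm

vertical leg: A = 38 × 145 = 5510.00, centroid at (19.00, 72.50).
horizontal leg: A = 90 × 20 = 1800.00, centroid at (83.00, 10.00).
ΣA = 7310.00 mm²
ΣAx̄ = (5510.00)(19.00) + (1800.00)(83.00) = 254090.00 mm³
ΣAȳ = (5510.00)(72.50) + (1800.00)(10.00) = 417475.00 mm³
x̄ = 254090.00 / 7310.00 = 34.76 mm
ȳ = 417475.00 / 7310.00 = 57.11 mm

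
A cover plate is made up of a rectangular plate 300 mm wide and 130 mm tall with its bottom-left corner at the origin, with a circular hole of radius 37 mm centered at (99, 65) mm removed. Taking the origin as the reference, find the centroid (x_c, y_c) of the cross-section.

plate: A = 300 × 130 = 39000.00, centroid at (150.00, 65.00).
hole: A = −π·37² = -4300.84, centroid at (99.00, 65.00).
ΣA = 34699.16 mm²
ΣAx_c = (39000.00)(150.00) + (-4300.84)(99.00) = 5424216.81 mm³
ΣAy_c = (39000.00)(65.00) + (-4300.84)(65.00) = 2255445.38 mm³
x_c = 5424216.81 / 34699.16 = 156.32 mm
y_c = 2255445.38 / 34699.16 = 65.00 mm

x_c = 156.32 mm, y_c = 65.00 mm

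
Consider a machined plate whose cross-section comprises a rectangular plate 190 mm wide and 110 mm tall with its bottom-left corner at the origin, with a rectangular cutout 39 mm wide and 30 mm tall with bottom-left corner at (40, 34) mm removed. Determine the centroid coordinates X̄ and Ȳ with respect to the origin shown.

plate: A = 190 × 110 = 20900.00, centroid at (95.00, 55.00).
hole: A = −(39 × 30) = -1170.00, centroid at (59.50, 49.00).
ΣA = 19730.00 mm²
ΣAX̄ = (20900.00)(95.00) + (-1170.00)(59.50) = 1915885.00 mm³
ΣAȲ = (20900.00)(55.00) + (-1170.00)(49.00) = 1092170.00 mm³
X̄ = 1915885.00 / 19730.00 = 97.11 mm
Ȳ = 1092170.00 / 19730.00 = 55.36 mm

X̄ = 97.11 mm, Ȳ = 55.36 mm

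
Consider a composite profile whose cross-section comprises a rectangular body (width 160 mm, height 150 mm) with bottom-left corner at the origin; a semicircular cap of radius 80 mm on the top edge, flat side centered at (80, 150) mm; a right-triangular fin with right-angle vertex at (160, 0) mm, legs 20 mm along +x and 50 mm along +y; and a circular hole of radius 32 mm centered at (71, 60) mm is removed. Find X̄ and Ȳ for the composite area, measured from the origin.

rectangular body: A = 160 × 150 = 24000.00, centroid at (80.00, 75.00).
semicircular top: A = ½π·80² = 10053.10, centroid at (80.00, 183.95).
triangular fin: A = ½·20·50 = 500.00, centroid at (166.67, 16.67).
hole: A = −π·32² = -3216.99, centroid at (71.00, 60.00).
ΣA = 31336.11 mm²
ΣAX̄ = (24000.00)(80.00) + (10053.10)(80.00) + (500.00)(166.67) + (-3216.99)(71.00) = 2579174.70 mm³
ΣAȲ = (24000.00)(75.00) + (10053.10)(183.95) + (500.00)(16.67) + (-3216.99)(60.00) = 3464611.69 mm³
X̄ = 2579174.70 / 31336.11 = 82.31 mm
Ȳ = 3464611.69 / 31336.11 = 110.56 mm

X̄ = 82.31 mm, Ȳ = 110.56 mm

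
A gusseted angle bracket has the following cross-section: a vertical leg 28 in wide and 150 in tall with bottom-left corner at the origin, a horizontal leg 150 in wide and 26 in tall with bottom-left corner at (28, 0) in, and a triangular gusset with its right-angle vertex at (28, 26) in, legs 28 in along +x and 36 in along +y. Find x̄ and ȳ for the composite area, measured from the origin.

x̄ = 55.71 in, ȳ = 44.73 in

vertical leg: A = 28 × 150 = 4200.00, centroid at (14.00, 75.00).
horizontal leg: A = 150 × 26 = 3900.00, centroid at (103.00, 13.00).
gusset: A = ½·28·36 = 504.00, centroid at (37.33, 38.00).
ΣA = 8604.00 in², ΣAx̄ = 479316.00 in³, ΣAȳ = 384852.00 in³.
x̄ = 479316.00/8604.00 = 55.71 in; ȳ = 384852.00/8604.00 = 44.73 in.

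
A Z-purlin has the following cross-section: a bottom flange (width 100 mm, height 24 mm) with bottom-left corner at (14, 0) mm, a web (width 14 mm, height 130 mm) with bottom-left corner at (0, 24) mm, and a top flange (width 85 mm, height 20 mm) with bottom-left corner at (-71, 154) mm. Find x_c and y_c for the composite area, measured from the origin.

bottom flange: A = 100 × 24 = 2400.00, centroid at (64.00, 12.00).
web: A = 14 × 130 = 1820.00, centroid at (7.00, 89.00).
top flange: A = 85 × 20 = 1700.00, centroid at (-28.50, 164.00).
ΣA = 5920.00 mm²
ΣAx_c = (2400.00)(64.00) + (1820.00)(7.00) + (1700.00)(-28.50) = 117890.00 mm³
ΣAy_c = (2400.00)(12.00) + (1820.00)(89.00) + (1700.00)(164.00) = 469580.00 mm³
x_c = 117890.00 / 5920.00 = 19.91 mm
y_c = 469580.00 / 5920.00 = 79.32 mm

x_c = 19.91 mm, y_c = 79.32 mm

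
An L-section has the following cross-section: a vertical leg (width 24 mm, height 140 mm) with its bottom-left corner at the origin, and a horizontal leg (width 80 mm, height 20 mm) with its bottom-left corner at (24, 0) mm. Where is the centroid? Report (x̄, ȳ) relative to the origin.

Part | A | x̄ᵢ | ȳᵢ | A·x̄ᵢ | A·ȳᵢ
vertical leg | 3360.00 | 12.00 | 70.00 | 40320.00 | 235200.00
horizontal leg | 1600.00 | 64.00 | 10.00 | 102400.00 | 16000.00
Σ | 4960.00 |  |  | 142720.00 | 251200.00
x̄ = 142720.00 / 4960.00 = 28.77 mm
ȳ = 251200.00 / 4960.00 = 50.65 mm

x̄ = 28.77 mm, ȳ = 50.65 mm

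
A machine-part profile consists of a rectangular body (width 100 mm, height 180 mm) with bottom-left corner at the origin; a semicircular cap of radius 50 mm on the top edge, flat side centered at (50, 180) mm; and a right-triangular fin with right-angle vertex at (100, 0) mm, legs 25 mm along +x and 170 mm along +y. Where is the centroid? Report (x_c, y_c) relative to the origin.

x_c = 55.15 mm, y_c = 105.21 mm

rectangular body: A = 100 × 180 = 18000.00, centroid at (50.00, 90.00).
semicircular top: A = ½π·50² = 3926.99, centroid at (50.00, 201.22).
triangular fin: A = ½·25·170 = 2125.00, centroid at (108.33, 56.67).
ΣA = 24051.99 mm²
ΣAx_c = (18000.00)(50.00) + (3926.99)(50.00) + (2125.00)(108.33) = 1326557.87 mm³
ΣAy_c = (18000.00)(90.00) + (3926.99)(201.22) + (2125.00)(56.67) = 2530608.35 mm³
x_c = 1326557.87 / 24051.99 = 55.15 mm
y_c = 2530608.35 / 24051.99 = 105.21 mm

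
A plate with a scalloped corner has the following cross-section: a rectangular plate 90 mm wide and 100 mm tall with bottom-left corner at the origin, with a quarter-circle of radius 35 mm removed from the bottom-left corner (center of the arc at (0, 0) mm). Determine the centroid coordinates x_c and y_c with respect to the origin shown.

x_c = 48.61 mm, y_c = 54.21 mm

plate: A = 90 × 100 = 9000.00, centroid at (45.00, 50.00).
removed quarter-circle: A = −¼π·35² = -962.11, centroid at (14.85, 14.85).
ΣA = 8037.89 mm², ΣAx_c = 390708.33 mm³, ΣAy_c = 435708.33 mm³.
x_c = 390708.33/8037.89 = 48.61 mm; y_c = 435708.33/8037.89 = 54.21 mm.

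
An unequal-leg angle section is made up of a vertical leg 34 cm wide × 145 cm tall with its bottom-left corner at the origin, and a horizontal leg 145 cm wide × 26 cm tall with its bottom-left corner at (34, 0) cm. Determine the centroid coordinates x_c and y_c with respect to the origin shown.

vertical leg: A = 34 × 145 = 4930.00, centroid at (17.00, 72.50).
horizontal leg: A = 145 × 26 = 3770.00, centroid at (106.50, 13.00).
ΣA = 8700.00 cm²
ΣAx_c = (4930.00)(17.00) + (3770.00)(106.50) = 485315.00 cm³
ΣAy_c = (4930.00)(72.50) + (3770.00)(13.00) = 406435.00 cm³
x_c = 485315.00 / 8700.00 = 55.78 cm
y_c = 406435.00 / 8700.00 = 46.72 cm

x_c = 55.78 cm, y_c = 46.72 cm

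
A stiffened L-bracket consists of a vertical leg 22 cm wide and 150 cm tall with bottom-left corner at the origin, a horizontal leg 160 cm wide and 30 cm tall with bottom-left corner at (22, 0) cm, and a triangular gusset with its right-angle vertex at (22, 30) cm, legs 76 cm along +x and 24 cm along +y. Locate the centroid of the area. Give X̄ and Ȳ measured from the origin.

vertical leg: A = 22 × 150 = 3300.00, centroid at (11.00, 75.00).
horizontal leg: A = 160 × 30 = 4800.00, centroid at (102.00, 15.00).
gusset: A = ½·76·24 = 912.00, centroid at (47.33, 38.00).
ΣA = 9012.00 cm², ΣAX̄ = 569068.00 cm³, ΣAȲ = 354156.00 cm³.
X̄ = 569068.00/9012.00 = 63.15 cm; Ȳ = 354156.00/9012.00 = 39.30 cm.

X̄ = 63.15 cm, Ȳ = 39.30 cm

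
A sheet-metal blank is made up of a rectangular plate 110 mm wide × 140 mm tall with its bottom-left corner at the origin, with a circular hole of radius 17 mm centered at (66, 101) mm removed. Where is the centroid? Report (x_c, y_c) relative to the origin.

x_c = 54.31 mm, y_c = 68.06 mm

Part | A | x̄ᵢ | ȳᵢ | A·x̄ᵢ | A·ȳᵢ
plate | 15400.00 | 55.00 | 70.00 | 847000.00 | 1078000.00
hole | -907.92 | 66.00 | 101.00 | -59922.74 | -91699.95
Σ | 14492.08 |  |  | 787077.26 | 986300.05
x_c = 787077.26 / 14492.08 = 54.31 mm
y_c = 986300.05 / 14492.08 = 68.06 mm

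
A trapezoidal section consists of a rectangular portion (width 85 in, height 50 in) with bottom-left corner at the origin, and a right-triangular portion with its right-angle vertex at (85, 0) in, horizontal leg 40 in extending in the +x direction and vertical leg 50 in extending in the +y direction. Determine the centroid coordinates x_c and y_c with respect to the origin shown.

rectangular portion: A = 85 × 50 = 4250.00, centroid at (42.50, 25.00).
triangular portion: A = ½·40·50 = 1000.00, centroid at (98.33, 16.67).
ΣA = 5250.00 in², ΣAx_c = 278958.33 in³, ΣAy_c = 122916.67 in³.
x_c = 278958.33/5250.00 = 53.13 in; y_c = 122916.67/5250.00 = 23.41 in.

x_c = 53.13 in, y_c = 23.41 in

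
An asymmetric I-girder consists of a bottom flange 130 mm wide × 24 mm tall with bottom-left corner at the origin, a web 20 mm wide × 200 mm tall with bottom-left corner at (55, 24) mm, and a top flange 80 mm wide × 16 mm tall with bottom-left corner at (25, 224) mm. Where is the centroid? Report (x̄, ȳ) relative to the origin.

bottom flange: A = 130 × 24 = 3120.00, centroid at (65.00, 12.00).
web: A = 20 × 200 = 4000.00, centroid at (65.00, 124.00).
top flange: A = 80 × 16 = 1280.00, centroid at (65.00, 232.00).
ΣA = 8400.00 mm²
ΣAx̄ = (3120.00)(65.00) + (4000.00)(65.00) + (1280.00)(65.00) = 546000.00 mm³
ΣAȳ = (3120.00)(12.00) + (4000.00)(124.00) + (1280.00)(232.00) = 830400.00 mm³
x̄ = 546000.00 / 8400.00 = 65.00 mm
ȳ = 830400.00 / 8400.00 = 98.86 mm

x̄ = 65.00 mm, ȳ = 98.86 mm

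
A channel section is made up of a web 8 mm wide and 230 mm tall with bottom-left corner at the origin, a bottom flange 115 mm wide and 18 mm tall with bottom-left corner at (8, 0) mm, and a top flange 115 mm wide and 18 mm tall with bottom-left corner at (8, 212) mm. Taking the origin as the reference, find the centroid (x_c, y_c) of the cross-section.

web: A = 8 × 230 = 1840.00, centroid at (4.00, 115.00).
bottom flange: A = 115 × 18 = 2070.00, centroid at (65.50, 9.00).
top flange: A = 115 × 18 = 2070.00, centroid at (65.50, 221.00).
ΣA = 5980.00 mm²
ΣAx_c = (1840.00)(4.00) + (2070.00)(65.50) + (2070.00)(65.50) = 278530.00 mm³
ΣAy_c = (1840.00)(115.00) + (2070.00)(9.00) + (2070.00)(221.00) = 687700.00 mm³
x_c = 278530.00 / 5980.00 = 46.58 mm
y_c = 687700.00 / 5980.00 = 115.00 mm

x_c = 46.58 mm, y_c = 115.00 mm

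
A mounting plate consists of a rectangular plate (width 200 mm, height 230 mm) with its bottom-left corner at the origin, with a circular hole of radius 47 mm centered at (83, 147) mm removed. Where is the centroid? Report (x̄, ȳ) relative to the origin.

x̄ = 103.02 mm, ȳ = 109.31 mm

plate: A = 200 × 230 = 46000.00, centroid at (100.00, 115.00).
hole: A = −π·47² = -6939.78, centroid at (83.00, 147.00).
ΣA = 39060.22 mm²
ΣAx̄ = (46000.00)(100.00) + (-6939.78)(83.00) = 4023998.41 mm³
ΣAȳ = (46000.00)(115.00) + (-6939.78)(147.00) = 4269852.61 mm³
x̄ = 4023998.41 / 39060.22 = 103.02 mm
ȳ = 4269852.61 / 39060.22 = 109.31 mm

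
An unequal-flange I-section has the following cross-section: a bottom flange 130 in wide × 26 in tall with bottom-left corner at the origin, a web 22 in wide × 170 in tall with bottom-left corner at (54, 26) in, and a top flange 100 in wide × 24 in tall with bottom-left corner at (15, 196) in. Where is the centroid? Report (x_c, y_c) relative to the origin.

x_c = 65.00 in, y_c = 100.66 in

Part | A | x̄ᵢ | ȳᵢ | A·x̄ᵢ | A·ȳᵢ
bottom flange | 3380.00 | 65.00 | 13.00 | 219700.00 | 43940.00
web | 3740.00 | 65.00 | 111.00 | 243100.00 | 415140.00
top flange | 2400.00 | 65.00 | 208.00 | 156000.00 | 499200.00
Σ | 9520.00 |  |  | 618800.00 | 958280.00
x_c = 618800.00 / 9520.00 = 65.00 in
y_c = 958280.00 / 9520.00 = 100.66 in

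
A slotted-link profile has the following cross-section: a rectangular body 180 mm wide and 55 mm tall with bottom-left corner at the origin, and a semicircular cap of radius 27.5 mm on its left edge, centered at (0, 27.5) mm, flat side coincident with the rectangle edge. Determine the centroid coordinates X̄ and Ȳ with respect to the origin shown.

X̄ = 79.11 mm, Ȳ = 27.50 mm

rectangular body: A = 180 × 55 = 9900.00, centroid at (90.00, 27.50).
semicircular end: A = ½π·27.5² = 1187.91, centroid at (-11.67, 27.50).
ΣA = 11087.91 mm², ΣAX̄ = 877135.42 mm³, ΣAȲ = 304917.65 mm³.
X̄ = 877135.42/11087.91 = 79.11 mm; Ȳ = 304917.65/11087.91 = 27.50 mm.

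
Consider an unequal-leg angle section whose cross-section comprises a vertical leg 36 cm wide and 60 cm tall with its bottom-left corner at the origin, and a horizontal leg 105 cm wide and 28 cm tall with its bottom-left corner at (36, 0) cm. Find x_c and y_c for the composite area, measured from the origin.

vertical leg: A = 36 × 60 = 2160.00, centroid at (18.00, 30.00).
horizontal leg: A = 105 × 28 = 2940.00, centroid at (88.50, 14.00).
ΣA = 5100.00 cm²
ΣAx_c = (2160.00)(18.00) + (2940.00)(88.50) = 299070.00 cm³
ΣAy_c = (2160.00)(30.00) + (2940.00)(14.00) = 105960.00 cm³
x_c = 299070.00 / 5100.00 = 58.64 cm
y_c = 105960.00 / 5100.00 = 20.78 cm

x_c = 58.64 cm, y_c = 20.78 cm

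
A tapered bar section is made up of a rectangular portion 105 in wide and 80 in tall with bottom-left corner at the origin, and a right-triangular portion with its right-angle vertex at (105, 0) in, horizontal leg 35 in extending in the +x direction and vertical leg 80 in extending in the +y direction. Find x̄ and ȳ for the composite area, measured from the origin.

x̄ = 61.67 in, ȳ = 38.10 in

rectangular portion: A = 105 × 80 = 8400.00, centroid at (52.50, 40.00).
triangular portion: A = ½·35·80 = 1400.00, centroid at (116.67, 26.67).
ΣA = 9800.00 in², ΣAx̄ = 604333.33 in³, ΣAȳ = 373333.33 in³.
x̄ = 604333.33/9800.00 = 61.67 in; ȳ = 373333.33/9800.00 = 38.10 in.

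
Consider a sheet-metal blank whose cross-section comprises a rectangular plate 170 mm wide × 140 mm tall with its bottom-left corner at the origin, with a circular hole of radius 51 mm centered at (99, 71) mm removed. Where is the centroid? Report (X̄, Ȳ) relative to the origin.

plate: A = 170 × 140 = 23800.00, centroid at (85.00, 70.00).
hole: A = −π·51² = -8171.28, centroid at (99.00, 71.00).
ΣA = 15628.72 mm², ΣAX̄ = 1214043.03 mm³, ΣAȲ = 1085838.94 mm³.
X̄ = 1214043.03/15628.72 = 77.68 mm; Ȳ = 1085838.94/15628.72 = 69.48 mm.

X̄ = 77.68 mm, Ȳ = 69.48 mm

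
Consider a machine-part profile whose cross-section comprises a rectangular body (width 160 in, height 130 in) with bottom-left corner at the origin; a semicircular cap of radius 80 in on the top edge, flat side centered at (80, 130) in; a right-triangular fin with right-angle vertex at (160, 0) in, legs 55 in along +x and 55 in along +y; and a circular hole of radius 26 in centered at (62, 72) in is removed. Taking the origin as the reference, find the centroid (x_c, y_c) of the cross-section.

Part | A | x̄ᵢ | ȳᵢ | A·x̄ᵢ | A·ȳᵢ
rectangular body | 20800.00 | 80.00 | 65.00 | 1664000.00 | 1352000.00
semicircular top | 10053.10 | 80.00 | 163.95 | 804247.72 | 1648235.88
triangular fin | 1512.50 | 178.33 | 18.33 | 269729.17 | 27729.17
hole | -2123.72 | 62.00 | 72.00 | -131670.43 | -152907.60
Σ | 30241.88 |  |  | 2606306.45 | 2875057.45
x_c = 2606306.45 / 30241.88 = 86.18 in
y_c = 2875057.45 / 30241.88 = 95.07 in

x_c = 86.18 in, y_c = 95.07 in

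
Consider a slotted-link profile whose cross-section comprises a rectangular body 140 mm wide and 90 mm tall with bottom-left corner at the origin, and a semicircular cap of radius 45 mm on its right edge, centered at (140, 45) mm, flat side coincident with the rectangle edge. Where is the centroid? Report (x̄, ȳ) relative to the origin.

Part | A | x̄ᵢ | ȳᵢ | A·x̄ᵢ | A·ȳᵢ
rectangular body | 12600.00 | 70.00 | 45.00 | 882000.00 | 567000.00
semicircular end | 3180.86 | 159.10 | 45.00 | 506070.76 | 143138.82
Σ | 15780.86 |  |  | 1388070.76 | 710138.82
x̄ = 1388070.76 / 15780.86 = 87.96 mm
ȳ = 710138.82 / 15780.86 = 45.00 mm

x̄ = 87.96 mm, ȳ = 45.00 mm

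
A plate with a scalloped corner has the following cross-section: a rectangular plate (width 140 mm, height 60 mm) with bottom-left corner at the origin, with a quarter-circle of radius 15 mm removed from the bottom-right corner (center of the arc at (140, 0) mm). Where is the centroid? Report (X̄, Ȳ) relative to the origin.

X̄ = 68.63 mm, Ȳ = 30.51 mm

plate: A = 140 × 60 = 8400.00, centroid at (70.00, 30.00).
removed quarter-circle: A = −¼π·15² = -176.71, centroid at (133.63, 6.37).
ΣA = 8223.29 mm², ΣAX̄ = 564384.96 mm³, ΣAȲ = 250875.00 mm³.
X̄ = 564384.96/8223.29 = 68.63 mm; Ȳ = 250875.00/8223.29 = 30.51 mm.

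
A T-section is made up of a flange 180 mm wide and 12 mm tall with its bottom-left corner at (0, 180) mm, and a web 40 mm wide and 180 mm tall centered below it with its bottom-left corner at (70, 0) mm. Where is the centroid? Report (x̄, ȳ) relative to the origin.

web: A = 40 × 180 = 7200.00, centroid at (90.00, 90.00).
flange: A = 180 × 12 = 2160.00, centroid at (90.00, 186.00).
ΣA = 9360.00 mm²
ΣAx̄ = (7200.00)(90.00) + (2160.00)(90.00) = 842400.00 mm³
ΣAȳ = (7200.00)(90.00) + (2160.00)(186.00) = 1049760.00 mm³
x̄ = 842400.00 / 9360.00 = 90.00 mm
ȳ = 1049760.00 / 9360.00 = 112.15 mm

x̄ = 90.00 mm, ȳ = 112.15 mm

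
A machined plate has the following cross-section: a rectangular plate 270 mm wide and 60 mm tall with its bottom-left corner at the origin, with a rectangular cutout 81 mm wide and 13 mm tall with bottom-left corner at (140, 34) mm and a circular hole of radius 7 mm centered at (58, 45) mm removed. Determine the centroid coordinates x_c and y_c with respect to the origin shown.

plate: A = 270 × 60 = 16200.00, centroid at (135.00, 30.00).
hole 1: A = −(81 × 13) = -1053.00, centroid at (180.50, 40.50).
hole 2: A = −π·7² = -153.94, centroid at (58.00, 45.00).
ΣA = 14993.06 mm²
ΣAx_c = (16200.00)(135.00) + (-1053.00)(180.50) + (-153.94)(58.00) = 1988005.09 mm³
ΣAy_c = (16200.00)(30.00) + (-1053.00)(40.50) + (-153.94)(45.00) = 436426.29 mm³
x_c = 1988005.09 / 14993.06 = 132.60 mm
y_c = 436426.29 / 14993.06 = 29.11 mm

x_c = 132.60 mm, y_c = 29.11 mm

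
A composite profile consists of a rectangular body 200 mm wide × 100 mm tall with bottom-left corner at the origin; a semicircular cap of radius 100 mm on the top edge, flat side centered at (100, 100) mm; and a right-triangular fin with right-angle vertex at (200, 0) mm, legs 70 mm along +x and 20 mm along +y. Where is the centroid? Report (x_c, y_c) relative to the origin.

x_c = 102.37 mm, y_c = 89.05 mm

rectangular body: A = 200 × 100 = 20000.00, centroid at (100.00, 50.00).
semicircular top: A = ½π·100² = 15707.96, centroid at (100.00, 142.44).
triangular fin: A = ½·70·20 = 700.00, centroid at (223.33, 6.67).
ΣA = 36407.96 mm², ΣAx_c = 3727129.66 mm³, ΣAy_c = 3242129.66 mm³.
x_c = 3727129.66/36407.96 = 102.37 mm; y_c = 3242129.66/36407.96 = 89.05 mm.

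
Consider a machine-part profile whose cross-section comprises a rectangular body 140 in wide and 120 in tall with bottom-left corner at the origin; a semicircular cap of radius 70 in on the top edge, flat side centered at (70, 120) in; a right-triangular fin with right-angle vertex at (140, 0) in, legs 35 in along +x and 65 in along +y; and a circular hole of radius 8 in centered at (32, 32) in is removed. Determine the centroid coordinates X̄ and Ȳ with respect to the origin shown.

Part | A | x̄ᵢ | ȳᵢ | A·x̄ᵢ | A·ȳᵢ
rectangular body | 16800.00 | 70.00 | 60.00 | 1176000.00 | 1008000.00
semicircular top | 7696.90 | 70.00 | 149.71 | 538783.14 | 1152294.91
triangular fin | 1137.50 | 151.67 | 21.67 | 172520.83 | 24645.83
hole | -201.06 | 32.00 | 32.00 | -6433.98 | -6433.98
Σ | 25433.34 |  |  | 1880869.99 | 2178506.76
X̄ = 1880869.99 / 25433.34 = 73.95 in
Ȳ = 2178506.76 / 25433.34 = 85.66 in

X̄ = 73.95 in, Ȳ = 85.66 in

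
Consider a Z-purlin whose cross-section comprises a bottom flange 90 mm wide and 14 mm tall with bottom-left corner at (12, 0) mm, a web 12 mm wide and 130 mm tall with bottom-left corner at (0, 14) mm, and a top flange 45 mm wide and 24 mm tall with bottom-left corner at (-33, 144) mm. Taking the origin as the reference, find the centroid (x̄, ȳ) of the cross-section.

Part | A | x̄ᵢ | ȳᵢ | A·x̄ᵢ | A·ȳᵢ
bottom flange | 1260.00 | 57.00 | 7.00 | 71820.00 | 8820.00
web | 1560.00 | 6.00 | 79.00 | 9360.00 | 123240.00
top flange | 1080.00 | -10.50 | 156.00 | -11340.00 | 168480.00
Σ | 3900.00 |  |  | 69840.00 | 300540.00
x̄ = 69840.00 / 3900.00 = 17.91 mm
ȳ = 300540.00 / 3900.00 = 77.06 mm

x̄ = 17.91 mm, ȳ = 77.06 mm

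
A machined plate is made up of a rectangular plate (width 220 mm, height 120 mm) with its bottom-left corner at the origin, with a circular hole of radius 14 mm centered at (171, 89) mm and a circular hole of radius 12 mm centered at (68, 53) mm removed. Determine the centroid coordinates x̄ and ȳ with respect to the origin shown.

Part | A | x̄ᵢ | ȳᵢ | A·x̄ᵢ | A·ȳᵢ
plate | 26400.00 | 110.00 | 60.00 | 2904000.00 | 1584000.00
hole 1 | -615.75 | 171.00 | 89.00 | -105293.62 | -54801.94
hole 2 | -452.39 | 68.00 | 53.00 | -30762.48 | -23976.64
Σ | 25331.86 |  |  | 2767943.91 | 1505221.42
x̄ = 2767943.91 / 25331.86 = 109.27 mm
ȳ = 1505221.42 / 25331.86 = 59.42 mm

x̄ = 109.27 mm, ȳ = 59.42 mm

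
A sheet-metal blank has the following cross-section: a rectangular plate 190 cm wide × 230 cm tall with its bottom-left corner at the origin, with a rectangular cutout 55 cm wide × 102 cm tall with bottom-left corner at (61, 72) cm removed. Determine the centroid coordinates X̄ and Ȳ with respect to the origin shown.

X̄ = 95.96 cm, Ȳ = 113.82 cm

plate: A = 190 × 230 = 43700.00, centroid at (95.00, 115.00).
hole: A = −(55 × 102) = -5610.00, centroid at (88.50, 123.00).
ΣA = 38090.00 cm²
ΣAX̄ = (43700.00)(95.00) + (-5610.00)(88.50) = 3655015.00 cm³
ΣAȲ = (43700.00)(115.00) + (-5610.00)(123.00) = 4335470.00 cm³
X̄ = 3655015.00 / 38090.00 = 95.96 cm
Ȳ = 4335470.00 / 38090.00 = 113.82 cm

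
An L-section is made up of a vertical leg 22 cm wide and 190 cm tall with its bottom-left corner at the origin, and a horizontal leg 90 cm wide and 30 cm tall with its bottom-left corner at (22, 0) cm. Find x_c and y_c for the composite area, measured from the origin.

vertical leg: A = 22 × 190 = 4180.00, centroid at (11.00, 95.00).
horizontal leg: A = 90 × 30 = 2700.00, centroid at (67.00, 15.00).
ΣA = 6880.00 cm²
ΣAx_c = (4180.00)(11.00) + (2700.00)(67.00) = 226880.00 cm³
ΣAy_c = (4180.00)(95.00) + (2700.00)(15.00) = 437600.00 cm³
x_c = 226880.00 / 6880.00 = 32.98 cm
y_c = 437600.00 / 6880.00 = 63.60 cm

x_c = 32.98 cm, y_c = 63.60 cm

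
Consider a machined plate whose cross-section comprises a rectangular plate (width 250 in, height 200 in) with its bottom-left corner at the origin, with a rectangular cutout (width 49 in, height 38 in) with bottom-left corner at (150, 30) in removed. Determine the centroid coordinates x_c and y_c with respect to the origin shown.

x_c = 123.09 in, y_c = 101.97 in

Part | A | x̄ᵢ | ȳᵢ | A·x̄ᵢ | A·ȳᵢ
plate | 50000.00 | 125.00 | 100.00 | 6250000.00 | 5000000.00
hole | -1862.00 | 174.50 | 49.00 | -324919.00 | -91238.00
Σ | 48138.00 |  |  | 5925081.00 | 4908762.00
x_c = 5925081.00 / 48138.00 = 123.09 in
y_c = 4908762.00 / 48138.00 = 101.97 in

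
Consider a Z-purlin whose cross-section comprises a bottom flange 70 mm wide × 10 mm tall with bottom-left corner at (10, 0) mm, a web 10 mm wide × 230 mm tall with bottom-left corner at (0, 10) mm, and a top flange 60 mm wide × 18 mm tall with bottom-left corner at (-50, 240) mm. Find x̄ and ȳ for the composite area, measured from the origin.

bottom flange: A = 70 × 10 = 700.00, centroid at (45.00, 5.00).
web: A = 10 × 230 = 2300.00, centroid at (5.00, 125.00).
top flange: A = 60 × 18 = 1080.00, centroid at (-20.00, 249.00).
ΣA = 4080.00 mm²
ΣAx̄ = (700.00)(45.00) + (2300.00)(5.00) + (1080.00)(-20.00) = 21400.00 mm³
ΣAȳ = (700.00)(5.00) + (2300.00)(125.00) + (1080.00)(249.00) = 559920.00 mm³
x̄ = 21400.00 / 4080.00 = 5.25 mm
ȳ = 559920.00 / 4080.00 = 137.24 mm

x̄ = 5.25 mm, ȳ = 137.24 mm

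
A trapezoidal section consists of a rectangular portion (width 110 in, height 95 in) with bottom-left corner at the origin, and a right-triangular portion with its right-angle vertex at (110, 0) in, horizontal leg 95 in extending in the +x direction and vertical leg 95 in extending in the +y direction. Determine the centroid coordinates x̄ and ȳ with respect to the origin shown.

Part | A | x̄ᵢ | ȳᵢ | A·x̄ᵢ | A·ȳᵢ
rectangular portion | 10450.00 | 55.00 | 47.50 | 574750.00 | 496375.00
triangular portion | 4512.50 | 141.67 | 31.67 | 639270.83 | 142895.83
Σ | 14962.50 |  |  | 1214020.83 | 639270.83
x̄ = 1214020.83 / 14962.50 = 81.14 in
ȳ = 639270.83 / 14962.50 = 42.72 in

x̄ = 81.14 in, ȳ = 42.72 in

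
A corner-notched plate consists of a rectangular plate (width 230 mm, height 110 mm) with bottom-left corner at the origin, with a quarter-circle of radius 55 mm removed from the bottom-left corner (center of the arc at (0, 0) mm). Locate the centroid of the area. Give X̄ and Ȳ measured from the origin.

X̄ = 124.50 mm, Ȳ = 58.28 mm

plate: A = 230 × 110 = 25300.00, centroid at (115.00, 55.00).
removed quarter-circle: A = −¼π·55² = -2375.83, centroid at (23.34, 23.34).
ΣA = 22924.17 mm², ΣAX̄ = 2854041.67 mm³, ΣAȲ = 1336041.67 mm³.
X̄ = 2854041.67/22924.17 = 124.50 mm; Ȳ = 1336041.67/22924.17 = 58.28 mm.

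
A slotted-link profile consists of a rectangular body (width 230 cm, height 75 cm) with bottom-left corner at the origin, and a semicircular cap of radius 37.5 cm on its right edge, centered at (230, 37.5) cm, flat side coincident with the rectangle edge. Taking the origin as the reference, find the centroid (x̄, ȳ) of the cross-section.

x̄ = 129.86 cm, ȳ = 37.50 cm

Part | A | x̄ᵢ | ȳᵢ | A·x̄ᵢ | A·ȳᵢ
rectangular body | 17250.00 | 115.00 | 37.50 | 1983750.00 | 646875.00
semicircular end | 2208.93 | 245.92 | 37.50 | 543210.69 | 82834.96
Σ | 19458.93 |  |  | 2526960.69 | 729709.96
x̄ = 2526960.69 / 19458.93 = 129.86 cm
ȳ = 729709.96 / 19458.93 = 37.50 cm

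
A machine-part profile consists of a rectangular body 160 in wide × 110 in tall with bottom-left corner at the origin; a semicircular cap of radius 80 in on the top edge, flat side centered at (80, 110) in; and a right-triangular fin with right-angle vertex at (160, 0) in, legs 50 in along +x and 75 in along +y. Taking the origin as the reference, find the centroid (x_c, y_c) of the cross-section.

x_c = 86.14 in, y_c = 83.38 in

Part | A | x̄ᵢ | ȳᵢ | A·x̄ᵢ | A·ȳᵢ
rectangular body | 17600.00 | 80.00 | 55.00 | 1408000.00 | 968000.00
semicircular top | 10053.10 | 80.00 | 143.95 | 804247.72 | 1447173.95
triangular fin | 1875.00 | 176.67 | 25.00 | 331250.00 | 46875.00
Σ | 29528.10 |  |  | 2543497.72 | 2462048.95
x_c = 2543497.72 / 29528.10 = 86.14 in
y_c = 2462048.95 / 29528.10 = 83.38 in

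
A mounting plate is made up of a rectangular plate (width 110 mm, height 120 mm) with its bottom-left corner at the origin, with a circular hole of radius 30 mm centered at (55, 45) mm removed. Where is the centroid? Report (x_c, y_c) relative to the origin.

plate: A = 110 × 120 = 13200.00, centroid at (55.00, 60.00).
hole: A = −π·30² = -2827.43, centroid at (55.00, 45.00).
ΣA = 10372.57 mm², ΣAx_c = 570491.16 mm³, ΣAy_c = 664765.50 mm³.
x_c = 570491.16/10372.57 = 55.00 mm; y_c = 664765.50/10372.57 = 64.09 mm.

x_c = 55.00 mm, y_c = 64.09 mm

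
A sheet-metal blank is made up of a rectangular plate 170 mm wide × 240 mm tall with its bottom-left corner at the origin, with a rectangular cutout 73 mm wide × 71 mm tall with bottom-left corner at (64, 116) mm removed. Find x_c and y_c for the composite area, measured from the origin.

Part | A | x̄ᵢ | ȳᵢ | A·x̄ᵢ | A·ȳᵢ
plate | 40800.00 | 85.00 | 120.00 | 3468000.00 | 4896000.00
hole | -5183.00 | 100.50 | 151.50 | -520891.50 | -785224.50
Σ | 35617.00 |  |  | 2947108.50 | 4110775.50
x_c = 2947108.50 / 35617.00 = 82.74 mm
y_c = 4110775.50 / 35617.00 = 115.42 mm

x_c = 82.74 mm, y_c = 115.42 mm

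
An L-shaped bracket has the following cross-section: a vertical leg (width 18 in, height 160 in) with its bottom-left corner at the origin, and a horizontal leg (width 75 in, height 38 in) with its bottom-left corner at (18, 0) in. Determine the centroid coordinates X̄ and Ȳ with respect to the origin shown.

X̄ = 32.13 in, Ȳ = 49.66 in

vertical leg: A = 18 × 160 = 2880.00, centroid at (9.00, 80.00).
horizontal leg: A = 75 × 38 = 2850.00, centroid at (55.50, 19.00).
ΣA = 5730.00 in², ΣAX̄ = 184095.00 in³, ΣAȲ = 284550.00 in³.
X̄ = 184095.00/5730.00 = 32.13 in; Ȳ = 284550.00/5730.00 = 49.66 in.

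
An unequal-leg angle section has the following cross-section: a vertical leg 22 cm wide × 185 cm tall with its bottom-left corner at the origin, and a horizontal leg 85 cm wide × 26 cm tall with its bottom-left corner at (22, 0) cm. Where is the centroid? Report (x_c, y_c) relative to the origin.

vertical leg: A = 22 × 185 = 4070.00, centroid at (11.00, 92.50).
horizontal leg: A = 85 × 26 = 2210.00, centroid at (64.50, 13.00).
ΣA = 6280.00 cm², ΣAx_c = 187315.00 cm³, ΣAy_c = 405205.00 cm³.
x_c = 187315.00/6280.00 = 29.83 cm; y_c = 405205.00/6280.00 = 64.52 cm.

x_c = 29.83 cm, y_c = 64.52 cm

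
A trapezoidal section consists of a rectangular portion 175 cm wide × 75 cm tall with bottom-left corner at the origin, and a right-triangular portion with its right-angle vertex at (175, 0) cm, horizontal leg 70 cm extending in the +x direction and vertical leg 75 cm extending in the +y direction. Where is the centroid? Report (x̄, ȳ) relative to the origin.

rectangular portion: A = 175 × 75 = 13125.00, centroid at (87.50, 37.50).
triangular portion: A = ½·70·75 = 2625.00, centroid at (198.33, 25.00).
ΣA = 15750.00 cm²
ΣAx̄ = (13125.00)(87.50) + (2625.00)(198.33) = 1669062.50 cm³
ΣAȳ = (13125.00)(37.50) + (2625.00)(25.00) = 557812.50 cm³
x̄ = 1669062.50 / 15750.00 = 105.97 cm
ȳ = 557812.50 / 15750.00 = 35.42 cm

x̄ = 105.97 cm, ȳ = 35.42 cm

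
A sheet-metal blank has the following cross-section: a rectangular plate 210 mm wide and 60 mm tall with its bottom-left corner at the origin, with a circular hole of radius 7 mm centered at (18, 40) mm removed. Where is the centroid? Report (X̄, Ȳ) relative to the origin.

plate: A = 210 × 60 = 12600.00, centroid at (105.00, 30.00).
hole: A = −π·7² = -153.94, centroid at (18.00, 40.00).
ΣA = 12446.06 mm²
ΣAX̄ = (12600.00)(105.00) + (-153.94)(18.00) = 1320229.12 mm³
ΣAȲ = (12600.00)(30.00) + (-153.94)(40.00) = 371842.48 mm³
X̄ = 1320229.12 / 12446.06 = 106.08 mm
Ȳ = 371842.48 / 12446.06 = 29.88 mm

X̄ = 106.08 mm, Ȳ = 29.88 mm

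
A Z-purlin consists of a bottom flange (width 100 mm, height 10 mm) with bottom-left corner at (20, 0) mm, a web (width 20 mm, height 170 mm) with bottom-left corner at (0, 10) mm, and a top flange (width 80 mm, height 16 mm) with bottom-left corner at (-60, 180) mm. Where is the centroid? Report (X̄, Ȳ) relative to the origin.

bottom flange: A = 100 × 10 = 1000.00, centroid at (70.00, 5.00).
web: A = 20 × 170 = 3400.00, centroid at (10.00, 95.00).
top flange: A = 80 × 16 = 1280.00, centroid at (-20.00, 188.00).
ΣA = 5680.00 mm²
ΣAX̄ = (1000.00)(70.00) + (3400.00)(10.00) + (1280.00)(-20.00) = 78400.00 mm³
ΣAȲ = (1000.00)(5.00) + (3400.00)(95.00) + (1280.00)(188.00) = 568640.00 mm³
X̄ = 78400.00 / 5680.00 = 13.80 mm
Ȳ = 568640.00 / 5680.00 = 100.11 mm

X̄ = 13.80 mm, Ȳ = 100.11 mm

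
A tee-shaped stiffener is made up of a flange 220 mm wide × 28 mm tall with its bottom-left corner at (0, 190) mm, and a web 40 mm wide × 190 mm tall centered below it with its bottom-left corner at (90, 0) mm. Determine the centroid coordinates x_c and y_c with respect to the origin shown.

web: A = 40 × 190 = 7600.00, centroid at (110.00, 95.00).
flange: A = 220 × 28 = 6160.00, centroid at (110.00, 204.00).
ΣA = 13760.00 mm²
ΣAx_c = (7600.00)(110.00) + (6160.00)(110.00) = 1513600.00 mm³
ΣAy_c = (7600.00)(95.00) + (6160.00)(204.00) = 1978640.00 mm³
x_c = 1513600.00 / 13760.00 = 110.00 mm
y_c = 1978640.00 / 13760.00 = 143.80 mm

x_c = 110.00 mm, y_c = 143.80 mm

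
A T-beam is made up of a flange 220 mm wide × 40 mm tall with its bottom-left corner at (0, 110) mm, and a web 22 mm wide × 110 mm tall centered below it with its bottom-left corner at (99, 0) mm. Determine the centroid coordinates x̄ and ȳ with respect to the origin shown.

x̄ = 110.00 mm, ȳ = 113.82 mm

Part | A | x̄ᵢ | ȳᵢ | A·x̄ᵢ | A·ȳᵢ
web | 2420.00 | 110.00 | 55.00 | 266200.00 | 133100.00
flange | 8800.00 | 110.00 | 130.00 | 968000.00 | 1144000.00
Σ | 11220.00 |  |  | 1234200.00 | 1277100.00
x̄ = 1234200.00 / 11220.00 = 110.00 mm
ȳ = 1277100.00 / 11220.00 = 113.82 mm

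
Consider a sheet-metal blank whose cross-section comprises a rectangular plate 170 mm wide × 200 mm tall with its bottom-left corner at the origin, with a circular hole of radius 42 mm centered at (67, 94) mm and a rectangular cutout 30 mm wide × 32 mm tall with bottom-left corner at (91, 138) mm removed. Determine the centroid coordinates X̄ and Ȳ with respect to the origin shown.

Part | A | x̄ᵢ | ȳᵢ | A·x̄ᵢ | A·ȳᵢ
plate | 34000.00 | 85.00 | 100.00 | 2890000.00 | 3400000.00
hole 1 | -5541.77 | 67.00 | 94.00 | -371298.55 | -520926.33
hole 2 | -960.00 | 106.00 | 154.00 | -101760.00 | -147840.00
Σ | 27498.23 |  |  | 2416941.45 | 2731233.67
X̄ = 2416941.45 / 27498.23 = 87.89 mm
Ȳ = 2731233.67 / 27498.23 = 99.32 mm

X̄ = 87.89 mm, Ȳ = 99.32 mm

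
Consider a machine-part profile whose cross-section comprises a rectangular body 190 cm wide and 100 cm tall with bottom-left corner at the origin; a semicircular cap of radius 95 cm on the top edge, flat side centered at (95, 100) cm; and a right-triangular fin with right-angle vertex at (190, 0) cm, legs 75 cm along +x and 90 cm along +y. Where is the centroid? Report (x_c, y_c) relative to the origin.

x_c = 106.08 cm, y_c = 83.18 cm

rectangular body: A = 190 × 100 = 19000.00, centroid at (95.00, 50.00).
semicircular top: A = ½π·95² = 14176.44, centroid at (95.00, 140.32).
triangular fin: A = ½·75·90 = 3375.00, centroid at (215.00, 30.00).
ΣA = 36551.44 cm², ΣAx_c = 3877386.50 cm³, ΣAy_c = 3040477.02 cm³.
x_c = 3877386.50/36551.44 = 106.08 cm; y_c = 3040477.02/36551.44 = 83.18 cm.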